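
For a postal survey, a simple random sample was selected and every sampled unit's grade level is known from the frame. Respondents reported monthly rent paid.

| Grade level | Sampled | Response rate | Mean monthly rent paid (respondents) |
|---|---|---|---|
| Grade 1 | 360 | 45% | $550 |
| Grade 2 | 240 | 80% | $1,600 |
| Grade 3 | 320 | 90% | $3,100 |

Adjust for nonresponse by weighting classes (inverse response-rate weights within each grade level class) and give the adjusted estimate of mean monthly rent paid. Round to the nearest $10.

Weighting each respondent by the inverse class response rate inflates each class back to its sampled size, so the class weight is n_sampled:
  Grade 1: 360 × 550 = 198,000
  Grade 2: 240 × 1600 = 384,000
  Grade 3: 320 × 3100 = 992,000
Adjusted estimate = 1,574,000 / 920 = 1710.87 → $1,710.

$1,710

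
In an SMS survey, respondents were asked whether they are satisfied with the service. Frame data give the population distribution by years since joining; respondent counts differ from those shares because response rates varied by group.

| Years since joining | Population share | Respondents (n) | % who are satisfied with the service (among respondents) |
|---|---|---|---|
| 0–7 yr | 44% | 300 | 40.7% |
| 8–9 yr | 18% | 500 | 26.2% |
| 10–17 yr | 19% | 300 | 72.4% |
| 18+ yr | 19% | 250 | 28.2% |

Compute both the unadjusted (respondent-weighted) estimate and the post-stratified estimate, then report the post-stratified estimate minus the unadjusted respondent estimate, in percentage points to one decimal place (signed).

+1.7 percentage points

Without adjustment, the pooled respondent share is:
  (300/1350)×40.7 + (500/1350)×26.2 + (300/1350)×72.4 + (250/1350)×28.2 = 40.0593%
Post-stratified estimate weights by population shares:
  0.44×40.7 + 0.18×26.2 + 0.19×72.4 + 0.19×28.2 = 41.738%
Difference = 41.738 − 40.0593 = 1.6787 pp.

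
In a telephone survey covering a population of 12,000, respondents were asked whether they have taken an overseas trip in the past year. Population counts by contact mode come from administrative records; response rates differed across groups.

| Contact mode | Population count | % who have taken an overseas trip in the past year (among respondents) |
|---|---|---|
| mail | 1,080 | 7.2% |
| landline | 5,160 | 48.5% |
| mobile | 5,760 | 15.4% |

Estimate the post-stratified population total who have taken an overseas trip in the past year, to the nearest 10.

3,470

Estimated count per cell = population count × respondent percentage:
  mail: 1,080 × 7.2% = 77.76
  landline: 5,160 × 48.5% = 2502.6
  mobile: 5,760 × 15.4% = 887.04
Estimated total = 3467.4 → 3,470.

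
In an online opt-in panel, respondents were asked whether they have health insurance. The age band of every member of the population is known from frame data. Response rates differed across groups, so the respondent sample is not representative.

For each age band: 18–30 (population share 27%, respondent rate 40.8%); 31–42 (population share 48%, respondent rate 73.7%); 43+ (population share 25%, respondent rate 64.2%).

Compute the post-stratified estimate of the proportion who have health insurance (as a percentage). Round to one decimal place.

62.4%

Reweight to the known age band distribution:
  18–30: 0.27 × 40.8 = 11.016
  31–42: 0.48 × 73.7 = 35.376
  43+: 0.25 × 64.2 = 16.05
Post-stratified estimate = 62.442 → 62.4%.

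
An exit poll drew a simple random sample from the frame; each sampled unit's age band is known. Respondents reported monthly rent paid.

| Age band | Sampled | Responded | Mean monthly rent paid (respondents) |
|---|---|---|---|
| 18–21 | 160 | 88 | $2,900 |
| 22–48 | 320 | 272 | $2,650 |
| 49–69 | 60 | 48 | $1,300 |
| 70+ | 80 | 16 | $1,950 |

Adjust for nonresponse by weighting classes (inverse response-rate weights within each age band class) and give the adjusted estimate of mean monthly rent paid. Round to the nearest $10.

$2,490

Class response rates: 18–21 88/160 = 55%, 22–48 272/320 = 85%, 49–69 48/60 = 80%, 70+ 16/80 = 20%.
Weighting each respondent by the inverse class response rate inflates each class back to its sampled size, so the class weight is n_sampled:
  18–21: 160 × 2900 = 464,000
  22–48: 320 × 2650 = 848,000
  49–69: 60 × 1300 = 78,000
  70+: 80 × 1950 = 156,000
Adjusted estimate = 1,546,000 / 620 = 2493.55 → $2,490.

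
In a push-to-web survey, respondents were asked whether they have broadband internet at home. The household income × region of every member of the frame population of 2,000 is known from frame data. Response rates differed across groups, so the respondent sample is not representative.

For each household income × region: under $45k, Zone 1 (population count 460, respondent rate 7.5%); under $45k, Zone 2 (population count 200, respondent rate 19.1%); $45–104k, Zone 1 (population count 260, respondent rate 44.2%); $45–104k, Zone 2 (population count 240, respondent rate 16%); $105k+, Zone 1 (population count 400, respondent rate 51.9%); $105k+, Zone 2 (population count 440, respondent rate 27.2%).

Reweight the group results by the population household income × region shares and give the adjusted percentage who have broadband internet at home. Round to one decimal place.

27.7%

Each cell contributes population-share × respondent value:
  under $45k, Zone 1: (460/2,000) × 7.5 = 1.725
  under $45k, Zone 2: (200/2,000) × 19.1 = 1.91
  $45–104k, Zone 1: (260/2,000) × 44.2 = 5.746
  $45–104k, Zone 2: (240/2,000) × 16 = 1.92
  $105k+, Zone 1: (400/2,000) × 51.9 = 10.38
  $105k+, Zone 2: (440/2,000) × 27.2 = 5.984
Post-stratified estimate = 27.665 → 27.7%.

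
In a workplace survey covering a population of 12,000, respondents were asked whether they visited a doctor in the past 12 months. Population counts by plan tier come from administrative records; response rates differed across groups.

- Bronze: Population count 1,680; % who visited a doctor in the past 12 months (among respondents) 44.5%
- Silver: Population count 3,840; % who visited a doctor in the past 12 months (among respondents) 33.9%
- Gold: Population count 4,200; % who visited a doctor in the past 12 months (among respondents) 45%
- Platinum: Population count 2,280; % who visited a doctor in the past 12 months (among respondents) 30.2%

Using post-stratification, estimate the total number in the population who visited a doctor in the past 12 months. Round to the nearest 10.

4,630

Estimated count per cell = population count × respondent percentage:
  Bronze: 1,680 × 44.5% = 747.6
  Silver: 3,840 × 33.9% = 1301.76
  Gold: 4,200 × 45% = 1890
  Platinum: 2,280 × 30.2% = 688.56
Estimated total = 4627.92 → 4,630.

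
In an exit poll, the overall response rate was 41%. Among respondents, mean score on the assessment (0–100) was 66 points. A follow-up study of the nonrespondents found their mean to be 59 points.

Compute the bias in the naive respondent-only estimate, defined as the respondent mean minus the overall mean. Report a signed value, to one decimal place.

Nonresponse fraction = 1 − 0.41 = 0.59.
Bias = (nonresponse fraction) × (respondent mean − nonrespondent mean)
     = 0.59 × (66 − 59) = 0.59 × 7 = 4.13.

+4.1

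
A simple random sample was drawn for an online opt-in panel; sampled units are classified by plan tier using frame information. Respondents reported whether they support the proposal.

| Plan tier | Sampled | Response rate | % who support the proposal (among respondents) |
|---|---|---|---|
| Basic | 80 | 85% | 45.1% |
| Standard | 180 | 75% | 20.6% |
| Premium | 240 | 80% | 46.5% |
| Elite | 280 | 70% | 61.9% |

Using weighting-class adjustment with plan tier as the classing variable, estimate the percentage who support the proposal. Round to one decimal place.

45.9%

Weighting each respondent by the inverse class response rate inflates each class back to its sampled size, so the class weight is n_sampled:
  Basic: 80 × 45.1 = 3608
  Standard: 180 × 20.6 = 3708
  Premium: 240 × 46.5 = 11,160
  Elite: 280 × 61.9 = 17,332
Adjusted estimate = 35,808 / 780 = 45.9077 → 45.9%.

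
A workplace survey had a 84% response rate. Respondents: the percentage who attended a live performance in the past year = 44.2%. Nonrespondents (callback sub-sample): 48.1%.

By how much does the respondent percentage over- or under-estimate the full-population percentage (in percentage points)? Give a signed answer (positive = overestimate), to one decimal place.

-0.6 percentage points

Nonresponse fraction = 1 − 0.84 = 0.16.
Bias = (nonresponse fraction) × (respondent percentage − nonrespondent percentage)
     = 0.16 × (44.2 − 48.1) = 0.16 × -3.9 = -0.624.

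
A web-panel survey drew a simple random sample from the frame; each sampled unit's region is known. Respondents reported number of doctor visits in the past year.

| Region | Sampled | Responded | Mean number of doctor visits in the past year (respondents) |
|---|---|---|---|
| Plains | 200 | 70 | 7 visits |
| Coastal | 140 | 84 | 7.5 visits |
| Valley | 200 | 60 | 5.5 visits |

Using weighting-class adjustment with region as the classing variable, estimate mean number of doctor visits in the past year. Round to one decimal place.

6.6

Response rates by class: Plains 70/200 = 35%, Coastal 84/140 = 60%, Valley 60/200 = 30%.
With weight = n_sampled/n_responded per class, the weighted class total is n_sampled:
  Plains: 200 × 7 = 1400
  Coastal: 140 × 7.5 = 1050
  Valley: 200 × 5.5 = 1100
Adjusted estimate = 3550 / 540 = 6.57407 → 6.6.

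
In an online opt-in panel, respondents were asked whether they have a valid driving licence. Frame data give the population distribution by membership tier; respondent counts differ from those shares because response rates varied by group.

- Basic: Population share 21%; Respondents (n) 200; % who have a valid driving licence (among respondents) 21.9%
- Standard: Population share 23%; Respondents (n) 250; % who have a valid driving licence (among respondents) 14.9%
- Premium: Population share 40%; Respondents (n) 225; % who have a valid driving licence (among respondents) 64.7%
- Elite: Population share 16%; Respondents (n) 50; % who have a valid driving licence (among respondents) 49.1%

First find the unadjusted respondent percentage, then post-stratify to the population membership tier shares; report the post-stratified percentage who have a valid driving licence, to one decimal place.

41.8%

Without adjustment, the pooled respondent share is:
  (200/725)×21.9 + (250/725)×14.9 + (225/725)×64.7 + (50/725)×49.1 = 34.6448%
Post-stratified estimate weights by population shares:
  0.21×21.9 + 0.23×14.9 + 0.4×64.7 + 0.16×49.1 = 41.762%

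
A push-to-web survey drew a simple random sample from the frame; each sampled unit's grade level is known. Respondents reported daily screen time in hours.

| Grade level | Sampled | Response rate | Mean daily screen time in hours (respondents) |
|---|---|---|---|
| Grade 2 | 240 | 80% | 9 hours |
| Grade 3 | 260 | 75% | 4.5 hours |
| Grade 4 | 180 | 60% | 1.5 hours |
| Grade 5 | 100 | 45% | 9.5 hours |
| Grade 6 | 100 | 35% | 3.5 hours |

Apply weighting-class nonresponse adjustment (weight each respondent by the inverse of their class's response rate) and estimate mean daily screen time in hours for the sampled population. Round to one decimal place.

With weight = n_sampled/n_responded per class, the weighted class total is n_sampled:
  Grade 2: 240 × 9 = 2160
  Grade 3: 260 × 4.5 = 1170
  Grade 4: 180 × 1.5 = 270
  Grade 5: 100 × 9.5 = 950
  Grade 6: 100 × 3.5 = 350
Adjusted estimate = 4900 / 880 = 5.56818 → 5.6.

5.6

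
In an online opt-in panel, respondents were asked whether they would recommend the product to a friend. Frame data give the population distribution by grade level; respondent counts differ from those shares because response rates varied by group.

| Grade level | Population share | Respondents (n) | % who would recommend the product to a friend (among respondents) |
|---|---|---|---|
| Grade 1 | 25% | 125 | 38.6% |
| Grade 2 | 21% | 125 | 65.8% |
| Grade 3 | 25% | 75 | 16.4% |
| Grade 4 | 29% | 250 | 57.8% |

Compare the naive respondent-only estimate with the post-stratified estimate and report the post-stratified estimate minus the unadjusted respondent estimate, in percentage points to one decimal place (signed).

-5.6 percentage points

Without adjustment, the pooled respondent share is:
  (125/575)×38.6 + (125/575)×65.8 + (75/575)×16.4 + (250/575)×57.8 = 49.9652%
Reweighting by population grade level shares:
  0.25×38.6 + 0.21×65.8 + 0.25×16.4 + 0.29×57.8 = 44.33%
Difference = 44.33 − 49.9652 = -5.6352 pp.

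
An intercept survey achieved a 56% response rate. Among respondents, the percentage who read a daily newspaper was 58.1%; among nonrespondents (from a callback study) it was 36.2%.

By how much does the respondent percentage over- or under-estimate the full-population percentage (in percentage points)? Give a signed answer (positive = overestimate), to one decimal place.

+9.6 percentage points

Nonresponse fraction = 1 − 0.56 = 0.44.
Bias = (nonresponse fraction) × (respondent percentage − nonrespondent percentage)
     = 0.44 × (58.1 − 36.2) = 0.44 × 21.9 = 9.636.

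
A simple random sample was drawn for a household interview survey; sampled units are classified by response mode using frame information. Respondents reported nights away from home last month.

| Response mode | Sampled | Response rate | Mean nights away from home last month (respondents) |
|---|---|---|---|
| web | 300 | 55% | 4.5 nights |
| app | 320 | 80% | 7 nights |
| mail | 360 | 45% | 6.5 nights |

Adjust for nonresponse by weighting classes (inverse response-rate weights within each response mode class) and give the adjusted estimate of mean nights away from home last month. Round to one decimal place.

Inverse-response-rate weighting restores each class to its sampled count, so class totals weight by n_sampled:
  web: 300 × 4.5 = 1350
  app: 320 × 7 = 2240
  mail: 360 × 6.5 = 2340
Adjusted estimate = 5930 / 980 = 6.05102 → 6.1.

6.1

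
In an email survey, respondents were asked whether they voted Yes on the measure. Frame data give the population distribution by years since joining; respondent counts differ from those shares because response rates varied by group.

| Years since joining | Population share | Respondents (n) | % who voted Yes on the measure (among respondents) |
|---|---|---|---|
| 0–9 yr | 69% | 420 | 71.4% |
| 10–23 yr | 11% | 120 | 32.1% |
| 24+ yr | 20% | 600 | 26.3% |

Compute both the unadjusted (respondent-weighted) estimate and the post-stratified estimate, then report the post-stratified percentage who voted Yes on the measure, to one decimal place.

58.1%

Naive respondent-only estimate (weights = respondent counts):
  (420/1140)×71.4 + (120/1140)×32.1 + (600/1140)×26.3 = 43.5263%
Post-stratifying to population shares instead:
  0.69×71.4 + 0.11×32.1 + 0.2×26.3 = 58.057%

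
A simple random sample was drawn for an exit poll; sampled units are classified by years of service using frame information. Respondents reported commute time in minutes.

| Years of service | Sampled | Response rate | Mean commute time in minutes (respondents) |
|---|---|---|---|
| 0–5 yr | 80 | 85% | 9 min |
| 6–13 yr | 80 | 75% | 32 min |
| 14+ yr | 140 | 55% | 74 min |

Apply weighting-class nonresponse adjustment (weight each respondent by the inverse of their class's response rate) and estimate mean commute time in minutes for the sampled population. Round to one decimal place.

45.5

Weighting each respondent by the inverse class response rate inflates each class back to its sampled size, so the class weight is n_sampled:
  0–5 yr: 80 × 9 = 720
  6–13 yr: 80 × 32 = 2560
  14+ yr: 140 × 74 = 10,360
Adjusted estimate = 13,640 / 300 = 45.4667 → 45.5.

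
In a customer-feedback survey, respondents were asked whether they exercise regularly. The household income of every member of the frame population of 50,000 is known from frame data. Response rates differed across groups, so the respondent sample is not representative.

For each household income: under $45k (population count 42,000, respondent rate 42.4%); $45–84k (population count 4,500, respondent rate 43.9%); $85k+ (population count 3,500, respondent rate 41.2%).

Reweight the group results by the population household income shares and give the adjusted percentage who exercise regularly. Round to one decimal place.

Post-stratification weights by population share, not respondent share:
  under $45k: (42,000/50,000) × 42.4 = 35.616
  $45–84k: (4,500/50,000) × 43.9 = 3.951
  $85k+: (3,500/50,000) × 41.2 = 2.884
Post-stratified estimate = 42.451 → 42.5%.

42.5%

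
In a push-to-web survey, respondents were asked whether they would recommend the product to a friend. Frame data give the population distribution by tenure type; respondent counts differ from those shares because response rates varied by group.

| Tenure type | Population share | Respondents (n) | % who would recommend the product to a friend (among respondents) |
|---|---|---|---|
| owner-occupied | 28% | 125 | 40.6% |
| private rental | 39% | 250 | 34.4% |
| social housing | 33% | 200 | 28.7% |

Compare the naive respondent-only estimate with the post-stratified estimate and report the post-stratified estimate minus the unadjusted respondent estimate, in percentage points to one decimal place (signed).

+0.5 percentage points

Without adjustment, the pooled respondent share is:
  (125/575)×40.6 + (250/575)×34.4 + (200/575)×28.7 = 33.7652%
Post-stratifying to population shares instead:
  0.28×40.6 + 0.39×34.4 + 0.33×28.7 = 34.255%
Difference = 34.255 − 33.7652 = 0.4898 pp.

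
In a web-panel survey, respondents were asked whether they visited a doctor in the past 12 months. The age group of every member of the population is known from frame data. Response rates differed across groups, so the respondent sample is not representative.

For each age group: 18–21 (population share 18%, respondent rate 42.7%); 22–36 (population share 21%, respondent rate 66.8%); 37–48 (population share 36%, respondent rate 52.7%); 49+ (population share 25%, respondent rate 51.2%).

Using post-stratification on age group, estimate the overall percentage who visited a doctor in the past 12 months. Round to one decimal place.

53.5%

Each cell contributes population-share × respondent value:
  18–21: 0.18 × 42.7 = 7.686
  22–36: 0.21 × 66.8 = 14.028
  37–48: 0.36 × 52.7 = 18.972
  49+: 0.25 × 51.2 = 12.8
Post-stratified estimate = 53.486 → 53.5%.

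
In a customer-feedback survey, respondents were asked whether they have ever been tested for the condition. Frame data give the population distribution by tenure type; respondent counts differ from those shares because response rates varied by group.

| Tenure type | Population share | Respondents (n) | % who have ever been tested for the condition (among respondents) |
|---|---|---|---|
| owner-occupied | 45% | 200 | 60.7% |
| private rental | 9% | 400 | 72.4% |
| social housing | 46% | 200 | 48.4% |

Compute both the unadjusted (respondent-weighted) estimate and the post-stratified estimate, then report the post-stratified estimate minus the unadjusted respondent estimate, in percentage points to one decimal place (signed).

Without adjustment, the pooled respondent share is:
  (200/800)×60.7 + (400/800)×72.4 + (200/800)×48.4 = 63.475%
Reweighting by population tenure type shares:
  0.45×60.7 + 0.09×72.4 + 0.46×48.4 = 56.095%
Difference = 56.095 − 63.475 = -7.38 pp.

-7.4 percentage points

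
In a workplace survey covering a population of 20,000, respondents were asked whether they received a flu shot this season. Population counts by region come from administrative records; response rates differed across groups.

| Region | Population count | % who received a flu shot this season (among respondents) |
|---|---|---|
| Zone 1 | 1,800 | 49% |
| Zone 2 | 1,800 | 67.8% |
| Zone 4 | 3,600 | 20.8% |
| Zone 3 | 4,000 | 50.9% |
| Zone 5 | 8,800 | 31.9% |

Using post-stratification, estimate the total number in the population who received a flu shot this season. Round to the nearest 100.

7,700

Each cell contributes its population count × the respondent rate:
  Zone 1: 1,800 × 49% = 882
  Zone 2: 1,800 × 67.8% = 1220.4
  Zone 4: 3,600 × 20.8% = 748.8
  Zone 3: 4,000 × 50.9% = 2036
  Zone 5: 8,800 × 31.9% = 2807.2
Estimated total = 7694.4 → 7,700.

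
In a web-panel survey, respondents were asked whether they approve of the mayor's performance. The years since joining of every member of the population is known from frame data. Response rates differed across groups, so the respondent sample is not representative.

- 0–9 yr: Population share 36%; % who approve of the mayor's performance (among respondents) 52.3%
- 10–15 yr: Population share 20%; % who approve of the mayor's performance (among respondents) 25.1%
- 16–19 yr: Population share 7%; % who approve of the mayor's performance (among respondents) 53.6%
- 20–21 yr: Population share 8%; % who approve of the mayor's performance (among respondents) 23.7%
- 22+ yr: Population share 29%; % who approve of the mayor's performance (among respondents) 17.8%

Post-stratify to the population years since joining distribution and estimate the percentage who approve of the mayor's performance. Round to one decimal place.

Reweight to the known years since joining distribution:
  0–9 yr: 0.36 × 52.3 = 18.828
  10–15 yr: 0.2 × 25.1 = 5.02
  16–19 yr: 0.07 × 53.6 = 3.752
  20–21 yr: 0.08 × 23.7 = 1.896
  22+ yr: 0.29 × 17.8 = 5.162
Post-stratified estimate = 34.658 → 34.7%.

34.7%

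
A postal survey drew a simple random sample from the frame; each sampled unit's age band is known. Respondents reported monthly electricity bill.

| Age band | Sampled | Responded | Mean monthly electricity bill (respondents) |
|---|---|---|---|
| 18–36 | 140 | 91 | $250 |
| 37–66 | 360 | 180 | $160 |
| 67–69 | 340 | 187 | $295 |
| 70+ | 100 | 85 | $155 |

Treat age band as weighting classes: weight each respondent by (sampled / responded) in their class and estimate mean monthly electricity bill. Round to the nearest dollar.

$222

Response rates by class: 18–36 91/140 = 65%, 37–66 180/360 = 50%, 67–69 187/340 = 55%, 70+ 85/100 = 85%.
Weighting each respondent by the inverse class response rate inflates each class back to its sampled size, so the class weight is n_sampled:
  18–36: 140 × 250 = 35,000
  37–66: 360 × 160 = 57,600
  67–69: 340 × 295 = 100,300
  70+: 100 × 155 = 15,500
Adjusted estimate = 208,400 / 940 = 221.702 → $222.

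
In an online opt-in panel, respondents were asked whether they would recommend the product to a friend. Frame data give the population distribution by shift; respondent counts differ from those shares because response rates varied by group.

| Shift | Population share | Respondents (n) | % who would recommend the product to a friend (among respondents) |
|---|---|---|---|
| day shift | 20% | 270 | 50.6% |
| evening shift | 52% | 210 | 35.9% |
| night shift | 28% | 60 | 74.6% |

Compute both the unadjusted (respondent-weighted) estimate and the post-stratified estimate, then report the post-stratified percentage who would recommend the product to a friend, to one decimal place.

49.7%

Naive respondent-only estimate (weights = respondent counts):
  (270/540)×50.6 + (210/540)×35.9 + (60/540)×74.6 = 47.55%
Reweighting by population shift shares:
  0.2×50.6 + 0.52×35.9 + 0.28×74.6 = 49.676%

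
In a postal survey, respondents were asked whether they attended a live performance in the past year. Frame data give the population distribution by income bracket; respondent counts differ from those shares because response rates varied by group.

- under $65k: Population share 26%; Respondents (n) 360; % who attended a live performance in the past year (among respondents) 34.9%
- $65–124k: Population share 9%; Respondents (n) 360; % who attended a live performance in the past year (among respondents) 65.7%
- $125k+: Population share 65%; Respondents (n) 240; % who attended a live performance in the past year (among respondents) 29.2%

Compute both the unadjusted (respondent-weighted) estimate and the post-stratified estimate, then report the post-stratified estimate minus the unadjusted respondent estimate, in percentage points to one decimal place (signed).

Without adjustment, the pooled respondent share is:
  (360/960)×34.9 + (360/960)×65.7 + (240/960)×29.2 = 45.025%
Reweighting by population income bracket shares:
  0.26×34.9 + 0.09×65.7 + 0.65×29.2 = 33.967%
Difference = 33.967 − 45.025 = -11.058 pp.

-11.1 percentage points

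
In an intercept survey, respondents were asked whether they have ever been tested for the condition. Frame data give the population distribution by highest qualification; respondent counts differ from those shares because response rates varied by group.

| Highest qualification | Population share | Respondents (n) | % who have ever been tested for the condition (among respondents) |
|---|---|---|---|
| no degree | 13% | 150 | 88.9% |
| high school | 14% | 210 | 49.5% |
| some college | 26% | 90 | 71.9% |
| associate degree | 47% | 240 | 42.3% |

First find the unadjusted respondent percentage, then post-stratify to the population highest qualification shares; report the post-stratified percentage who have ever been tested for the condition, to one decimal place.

57.1%

Unadjusted (pooled respondent) estimate weights by respondent counts:
  (150/690)×88.9 + (210/690)×49.5 + (90/690)×71.9 + (240/690)×42.3 = 58.4826%
Post-stratifying to population shares instead:
  0.13×88.9 + 0.14×49.5 + 0.26×71.9 + 0.47×42.3 = 57.062%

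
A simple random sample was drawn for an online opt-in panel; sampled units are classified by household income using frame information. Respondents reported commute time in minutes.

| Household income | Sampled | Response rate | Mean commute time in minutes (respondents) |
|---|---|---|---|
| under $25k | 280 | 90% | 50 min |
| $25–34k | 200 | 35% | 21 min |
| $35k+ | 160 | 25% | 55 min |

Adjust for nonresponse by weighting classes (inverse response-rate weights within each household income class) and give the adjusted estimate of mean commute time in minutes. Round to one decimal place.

42.2

Inverse-response-rate weighting restores each class to its sampled count, so class totals weight by n_sampled:
  under $25k: 280 × 50 = 14,000
  $25–34k: 200 × 21 = 4200
  $35k+: 160 × 55 = 8800
Adjusted estimate = 27,000 / 640 = 42.1875 → 42.2.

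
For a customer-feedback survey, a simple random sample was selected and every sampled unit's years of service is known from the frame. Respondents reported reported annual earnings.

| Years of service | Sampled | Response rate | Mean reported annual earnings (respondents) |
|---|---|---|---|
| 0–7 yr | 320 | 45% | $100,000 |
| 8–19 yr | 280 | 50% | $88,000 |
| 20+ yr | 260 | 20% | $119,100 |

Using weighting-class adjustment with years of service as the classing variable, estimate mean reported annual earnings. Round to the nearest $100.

Weighting each respondent by the inverse class response rate inflates each class back to its sampled size, so the class weight is n_sampled:
  0–7 yr: 320 × 100,000 = 32,000,000
  8–19 yr: 280 × 88,000 = 24,640,000
  20+ yr: 260 × 119,100 = 30,966,000
Adjusted estimate = 87,606,000 / 860 = 101867 → $101,900.

$101,900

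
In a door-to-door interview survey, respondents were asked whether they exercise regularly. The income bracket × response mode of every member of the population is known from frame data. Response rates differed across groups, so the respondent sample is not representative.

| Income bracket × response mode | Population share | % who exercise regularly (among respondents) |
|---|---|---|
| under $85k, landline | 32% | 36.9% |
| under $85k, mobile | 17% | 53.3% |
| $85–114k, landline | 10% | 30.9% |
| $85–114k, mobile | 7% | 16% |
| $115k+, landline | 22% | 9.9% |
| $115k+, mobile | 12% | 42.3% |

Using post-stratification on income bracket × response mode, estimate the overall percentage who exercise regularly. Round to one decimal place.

Each cell contributes population-share × respondent value:
  under $85k, landline: 0.32 × 36.9 = 11.808
  under $85k, mobile: 0.17 × 53.3 = 9.061
  $85–114k, landline: 0.1 × 30.9 = 3.09
  $85–114k, mobile: 0.07 × 16 = 1.12
  $115k+, landline: 0.22 × 9.9 = 2.178
  $115k+, mobile: 0.12 × 42.3 = 5.076
Post-stratified estimate = 32.333 → 32.3%.

32.3%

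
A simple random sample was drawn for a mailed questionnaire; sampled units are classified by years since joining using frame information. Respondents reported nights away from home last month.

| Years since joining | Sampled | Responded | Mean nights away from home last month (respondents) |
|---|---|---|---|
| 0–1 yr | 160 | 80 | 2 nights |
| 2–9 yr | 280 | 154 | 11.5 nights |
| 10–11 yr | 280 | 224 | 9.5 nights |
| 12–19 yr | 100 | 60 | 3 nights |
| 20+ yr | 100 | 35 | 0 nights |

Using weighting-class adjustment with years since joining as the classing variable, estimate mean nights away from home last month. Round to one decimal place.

7.1

Response rates by class: 0–1 yr 80/160 = 50%, 2–9 yr 154/280 = 55%, 10–11 yr 224/280 = 80%, 12–19 yr 60/100 = 60%, 20+ yr 35/100 = 35%.
With weight = n_sampled/n_responded per class, the weighted class total is n_sampled:
  0–1 yr: 160 × 2 = 320
  2–9 yr: 280 × 11.5 = 3220
  10–11 yr: 280 × 9.5 = 2660
  12–19 yr: 100 × 3 = 300
  20+ yr: 100 × 0 = 0
Adjusted estimate = 6500 / 920 = 7.06522 → 7.1.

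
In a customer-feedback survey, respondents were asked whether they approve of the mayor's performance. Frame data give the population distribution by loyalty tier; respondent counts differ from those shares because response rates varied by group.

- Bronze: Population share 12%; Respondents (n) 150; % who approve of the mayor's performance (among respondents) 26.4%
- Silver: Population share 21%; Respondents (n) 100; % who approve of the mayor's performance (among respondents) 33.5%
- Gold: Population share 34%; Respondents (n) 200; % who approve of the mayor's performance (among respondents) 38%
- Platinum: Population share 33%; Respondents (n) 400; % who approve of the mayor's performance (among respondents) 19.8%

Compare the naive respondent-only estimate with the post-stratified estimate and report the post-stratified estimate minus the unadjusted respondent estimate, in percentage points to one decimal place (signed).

Without adjustment, the pooled respondent share is:
  (150/850)×26.4 + (100/850)×33.5 + (200/850)×38 + (400/850)×19.8 = 26.8588%
Post-stratifying to population shares instead:
  0.12×26.4 + 0.21×33.5 + 0.34×38 + 0.33×19.8 = 29.657%
Difference = 29.657 − 26.8588 = 2.7982 pp.

+2.8 percentage points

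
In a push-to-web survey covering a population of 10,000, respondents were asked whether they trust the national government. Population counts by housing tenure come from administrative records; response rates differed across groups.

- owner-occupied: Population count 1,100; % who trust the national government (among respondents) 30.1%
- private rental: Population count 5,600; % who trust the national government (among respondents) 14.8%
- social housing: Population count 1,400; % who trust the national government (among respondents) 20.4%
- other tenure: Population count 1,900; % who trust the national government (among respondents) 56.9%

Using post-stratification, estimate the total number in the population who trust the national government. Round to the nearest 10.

Apply each group's respondent rate to its population count:
  owner-occupied: 1,100 × 30.1% = 331.1
  private rental: 5,600 × 14.8% = 828.8
  social housing: 1,400 × 20.4% = 285.6
  other tenure: 1,900 × 56.9% = 1081.1
Estimated total = 2526.6 → 2,530.

2,530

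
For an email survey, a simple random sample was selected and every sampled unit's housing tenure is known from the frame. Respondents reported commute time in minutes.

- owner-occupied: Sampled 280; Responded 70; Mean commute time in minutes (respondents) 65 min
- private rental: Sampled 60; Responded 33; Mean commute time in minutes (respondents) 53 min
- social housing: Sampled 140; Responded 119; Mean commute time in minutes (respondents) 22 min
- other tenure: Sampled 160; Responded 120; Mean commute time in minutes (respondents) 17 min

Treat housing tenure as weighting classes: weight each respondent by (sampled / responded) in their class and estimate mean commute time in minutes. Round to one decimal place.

Class response rates: owner-occupied 70/280 = 25%, private rental 33/60 = 55%, social housing 119/140 = 85%, other tenure 120/160 = 75%.
Weighting each respondent by the inverse class response rate inflates each class back to its sampled size, so the class weight is n_sampled:
  owner-occupied: 280 × 65 = 18,200
  private rental: 60 × 53 = 3180
  social housing: 140 × 22 = 3080
  other tenure: 160 × 17 = 2720
Adjusted estimate = 27,180 / 640 = 42.4688 → 42.5.

42.5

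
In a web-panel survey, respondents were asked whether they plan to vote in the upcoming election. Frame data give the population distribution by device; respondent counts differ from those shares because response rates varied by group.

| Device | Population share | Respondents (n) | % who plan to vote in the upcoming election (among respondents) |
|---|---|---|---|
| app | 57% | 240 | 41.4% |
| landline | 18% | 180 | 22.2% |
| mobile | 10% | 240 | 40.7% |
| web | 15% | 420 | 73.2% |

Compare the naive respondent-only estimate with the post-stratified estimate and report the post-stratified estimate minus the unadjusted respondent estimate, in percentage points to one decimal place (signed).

Without adjustment, the pooled respondent share is:
  (240/1080)×41.4 + (180/1080)×22.2 + (240/1080)×40.7 + (420/1080)×73.2 = 50.4111%
Reweighting by population device shares:
  0.57×41.4 + 0.18×22.2 + 0.1×40.7 + 0.15×73.2 = 42.644%
Difference = 42.644 − 50.4111 = -7.7671 pp.

-7.8 percentage points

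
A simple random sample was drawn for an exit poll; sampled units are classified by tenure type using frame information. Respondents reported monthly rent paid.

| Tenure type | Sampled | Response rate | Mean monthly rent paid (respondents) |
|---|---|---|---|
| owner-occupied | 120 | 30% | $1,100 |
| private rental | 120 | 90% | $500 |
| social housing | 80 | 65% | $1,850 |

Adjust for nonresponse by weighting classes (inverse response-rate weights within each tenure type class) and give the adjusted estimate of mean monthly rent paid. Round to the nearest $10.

$1,060

Weighting each respondent by the inverse class response rate inflates each class back to its sampled size, so the class weight is n_sampled:
  owner-occupied: 120 × 1100 = 132,000
  private rental: 120 × 500 = 60,000
  social housing: 80 × 1850 = 148,000
Adjusted estimate = 340,000 / 320 = 1062.5 → $1,060.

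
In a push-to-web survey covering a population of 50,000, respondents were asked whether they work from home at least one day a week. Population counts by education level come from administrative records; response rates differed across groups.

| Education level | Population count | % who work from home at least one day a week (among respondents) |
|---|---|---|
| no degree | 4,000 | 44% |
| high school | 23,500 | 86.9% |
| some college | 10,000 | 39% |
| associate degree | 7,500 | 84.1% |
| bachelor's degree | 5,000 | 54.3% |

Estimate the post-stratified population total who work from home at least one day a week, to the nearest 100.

Apply each group's respondent rate to its population count:
  no degree: 4,000 × 44% = 1760
  high school: 23,500 × 86.9% = 20421.5
  some college: 10,000 × 39% = 3900
  associate degree: 7,500 × 84.1% = 6307.5
  bachelor's degree: 5,000 × 54.3% = 2715
Estimated total = 35,104 → 35,100.

35,100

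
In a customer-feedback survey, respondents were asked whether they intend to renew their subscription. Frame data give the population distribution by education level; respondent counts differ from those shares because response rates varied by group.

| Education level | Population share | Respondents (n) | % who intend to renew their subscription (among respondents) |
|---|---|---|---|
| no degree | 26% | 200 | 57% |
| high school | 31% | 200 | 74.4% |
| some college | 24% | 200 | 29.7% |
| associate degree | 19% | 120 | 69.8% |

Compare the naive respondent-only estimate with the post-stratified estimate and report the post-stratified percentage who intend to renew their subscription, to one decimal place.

Unadjusted (pooled respondent) estimate weights by respondent counts:
  (200/720)×57 + (200/720)×74.4 + (200/720)×29.7 + (120/720)×69.8 = 56.3833%
Post-stratified estimate weights by population shares:
  0.26×57 + 0.31×74.4 + 0.24×29.7 + 0.19×69.8 = 58.274%

58.3%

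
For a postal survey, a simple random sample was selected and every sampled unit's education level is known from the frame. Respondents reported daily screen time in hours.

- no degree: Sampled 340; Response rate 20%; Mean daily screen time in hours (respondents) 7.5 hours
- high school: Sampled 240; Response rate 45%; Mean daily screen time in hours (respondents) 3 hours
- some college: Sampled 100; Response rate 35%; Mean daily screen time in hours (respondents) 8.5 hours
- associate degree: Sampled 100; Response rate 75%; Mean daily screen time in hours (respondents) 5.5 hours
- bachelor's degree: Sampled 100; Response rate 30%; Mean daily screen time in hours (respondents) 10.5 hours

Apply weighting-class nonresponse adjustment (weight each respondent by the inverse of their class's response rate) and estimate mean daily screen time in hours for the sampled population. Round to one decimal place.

Weighting each respondent by the inverse class response rate inflates each class back to its sampled size, so the class weight is n_sampled:
  no degree: 340 × 7.5 = 2550
  high school: 240 × 3 = 720
  some college: 100 × 8.5 = 850
  associate degree: 100 × 5.5 = 550
  bachelor's degree: 100 × 10.5 = 1050
Adjusted estimate = 5720 / 880 = 6.5 → 6.5.

6.5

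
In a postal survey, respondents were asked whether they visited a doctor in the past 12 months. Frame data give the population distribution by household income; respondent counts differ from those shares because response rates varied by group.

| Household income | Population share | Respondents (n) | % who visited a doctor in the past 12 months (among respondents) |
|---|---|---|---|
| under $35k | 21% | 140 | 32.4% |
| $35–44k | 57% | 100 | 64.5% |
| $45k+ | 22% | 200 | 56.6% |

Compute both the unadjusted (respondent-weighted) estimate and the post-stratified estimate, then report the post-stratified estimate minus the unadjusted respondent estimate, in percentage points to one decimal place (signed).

+5.3 percentage points

Unadjusted (pooled respondent) estimate weights by respondent counts:
  (140/440)×32.4 + (100/440)×64.5 + (200/440)×56.6 = 50.6955%
Post-stratifying to population shares instead:
  0.21×32.4 + 0.57×64.5 + 0.22×56.6 = 56.021%
Difference = 56.021 − 50.6955 = 5.3255 pp.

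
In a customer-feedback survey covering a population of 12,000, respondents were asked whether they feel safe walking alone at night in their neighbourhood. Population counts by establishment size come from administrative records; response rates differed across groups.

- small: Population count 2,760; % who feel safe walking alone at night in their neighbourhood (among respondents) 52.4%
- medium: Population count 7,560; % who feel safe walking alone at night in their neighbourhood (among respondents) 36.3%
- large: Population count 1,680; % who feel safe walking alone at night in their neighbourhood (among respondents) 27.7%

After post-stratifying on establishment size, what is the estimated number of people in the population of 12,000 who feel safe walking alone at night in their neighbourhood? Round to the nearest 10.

4,660

Estimated count per cell = population count × respondent percentage:
  small: 2,760 × 52.4% = 1446.24
  medium: 7,560 × 36.3% = 2744.28
  large: 1,680 × 27.7% = 465.36
Estimated total = 4655.88 → 4,660.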